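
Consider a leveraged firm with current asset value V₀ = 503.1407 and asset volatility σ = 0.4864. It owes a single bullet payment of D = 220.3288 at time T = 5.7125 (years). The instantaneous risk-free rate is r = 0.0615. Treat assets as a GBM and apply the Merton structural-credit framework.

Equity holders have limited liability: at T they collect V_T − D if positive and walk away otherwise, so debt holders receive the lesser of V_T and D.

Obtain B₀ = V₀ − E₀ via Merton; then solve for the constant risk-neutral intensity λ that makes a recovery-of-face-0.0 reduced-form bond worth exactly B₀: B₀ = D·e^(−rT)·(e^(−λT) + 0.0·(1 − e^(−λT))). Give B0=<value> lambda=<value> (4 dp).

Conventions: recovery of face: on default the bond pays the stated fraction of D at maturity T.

B0=131.3220 lambda=0.0291

Apply the equity-as-call identities (strike 220.3288, horizon 5.7125 years):
d₁ = [ln(V₀/D) + (r + σ²/2)T] / (σ√T)
   = [ln(503.1407/220.3288) + (0.0615 + 0.5·0.4864²)·5.7125] / (0.4864·√5.7125)
   = [0.825749 + 1.027065] / 1.162537 = 1.593768
d₂ = d₁ − σ√T = 1.593768 − 1.162537 = 0.431231
N(d₁) = 0.944506,  N(d₂) = 0.666850,  e^(−rT) = 0.703759
E₀ = V₀·N(d₁) − D·e^(−rT)·N(d₂)
   = 503.1407·0.944506 − 220.3288·0.703759·0.666850 = 371.818688
B₀ = V₀ − E₀ = 503.1407 − 371.818688 = 131.322012
e^(−λT) = (B₀·e^(rT)/D − 0)/(1 − 0) = (131.3220·1.420940/220.3288 − 0)/1 = 0.84691927
λ = −ln(0.84691927)/5.7125 = 0.029085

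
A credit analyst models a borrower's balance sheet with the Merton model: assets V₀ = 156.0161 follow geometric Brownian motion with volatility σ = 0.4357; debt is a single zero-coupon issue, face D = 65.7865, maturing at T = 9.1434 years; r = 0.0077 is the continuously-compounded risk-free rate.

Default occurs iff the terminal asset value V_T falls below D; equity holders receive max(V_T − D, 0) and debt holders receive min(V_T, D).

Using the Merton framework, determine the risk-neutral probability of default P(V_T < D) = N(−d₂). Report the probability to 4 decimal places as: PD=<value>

PD=0.4800

Work the structural quantities from V₀ = 156.0161 against face 65.7865:
d₁ = [ln(V₀/D) + (r + σ²/2)T] / (σ√T)
   = [ln(156.0161/65.7865) + (0.0077 + 0.5·0.4357²)·9.1434] / (0.4357·√9.1434)
   = [0.863545 + 0.938271] / 1.317472 = 1.367631
d₂ = d₁ − σ√T = 1.367631 − 1.317472 = 0.050158
risk-neutral PD = N(−d₂) = N(-0.050158) = 0.479998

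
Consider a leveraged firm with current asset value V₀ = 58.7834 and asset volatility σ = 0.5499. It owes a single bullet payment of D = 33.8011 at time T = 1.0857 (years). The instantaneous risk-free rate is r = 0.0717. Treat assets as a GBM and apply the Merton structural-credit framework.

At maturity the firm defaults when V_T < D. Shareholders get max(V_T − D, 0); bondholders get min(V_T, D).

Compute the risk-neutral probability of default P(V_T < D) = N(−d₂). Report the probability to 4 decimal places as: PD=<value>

PD=0.2075

Equity is a call on the firm's assets struck at D = 33.8011:
d₁ = [ln(V₀/D) + (r + σ²/2)T] / (σ√T)
   = [ln(58.7834/33.8011) + (0.0717 + 0.5·0.5499²)·1.0857] / (0.5499·√1.0857)
   = [0.553366 + 0.241997] / 0.572979 = 1.388120
d₂ = d₁ − σ√T = 1.388120 − 0.572979 = 0.815141
risk-neutral PD = N(−d₂) = N(-0.815141) = 0.207496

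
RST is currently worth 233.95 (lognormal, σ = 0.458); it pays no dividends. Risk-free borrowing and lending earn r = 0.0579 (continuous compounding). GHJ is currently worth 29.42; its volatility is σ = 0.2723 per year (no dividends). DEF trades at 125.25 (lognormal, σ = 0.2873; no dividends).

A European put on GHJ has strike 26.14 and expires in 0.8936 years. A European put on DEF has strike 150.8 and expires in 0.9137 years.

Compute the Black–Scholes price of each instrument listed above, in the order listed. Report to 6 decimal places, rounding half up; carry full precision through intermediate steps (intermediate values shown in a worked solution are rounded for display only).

price(GHJ put K=26.14) = 1.057667
price(DEF put K=150.8) = 25.205137

[GHJ put K=26.14]
σ√T = 0.2723·√0.8936 = 0.257406
d₁ = (ln(S/K) + (r+σ²/2)T) / (σ√T) = (ln(29.42/26.14) + (0.0579+0.2723²/2)·0.8936) / 0.257406 = (0.118208 + 0.084868) / 0.257406 = 0.788933
d₂ = d₁ − σ√T = 0.788933 − 0.257406 = 0.531527
e^{−rT} = 0.949576
N(−d₁) = 0.215075,  N(−d₂) = 0.297527
price = K·e^{−rT}·N(−d₂) − S·N(−d₁) = 7.385187 − 6.327520 = 1.057667
[DEF put K=150.8]
σ√T = 0.2873·√0.9137 = 0.274623
d₁ = (ln(S/K) + (r+σ²/2)T) / (σ√T) = (ln(125.25/150.8) + (0.0579+0.2873²/2)·0.9137) / 0.274623 = (-0.185643 + 0.090612) / 0.274623 = -0.346039
d₂ = d₁ − σ√T = -0.346039 − 0.274623 = -0.620663
e^{−rT} = 0.948472
N(−d₁) = 0.635343,  N(−d₂) = 0.732589
price = K·e^{−rT}·N(−d₂) − S·N(−d₁) = 104.781905 − 79.576767 = 25.205137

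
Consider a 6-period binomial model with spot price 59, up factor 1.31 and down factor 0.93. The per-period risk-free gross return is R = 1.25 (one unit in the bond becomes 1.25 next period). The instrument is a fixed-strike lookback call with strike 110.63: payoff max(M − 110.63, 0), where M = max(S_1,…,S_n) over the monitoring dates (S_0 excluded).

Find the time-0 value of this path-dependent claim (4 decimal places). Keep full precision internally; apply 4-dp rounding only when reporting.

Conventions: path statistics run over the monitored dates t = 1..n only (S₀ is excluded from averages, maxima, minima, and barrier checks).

price = 30.6731

Risk-neutral up-probability p* = (R−d)/(u−d) = (1.25−0.93)/(1.31−0.93) = 0.8421; the claim prices as the p*-weighted sum of path payoffs discounted by R^6.
Enumerate all 2^6 = 64 price paths (U = up ×1.31, D = down ×0.93); each path with k up-moves has probability p*^k·(1−p*)^(6−k).
DDDDDD: M=54.8700, payoff=0.0000, prob=0.000015
UDDDDD: M=77.2900, payoff=0.0000, prob=0.000083
DUDDDD: M=71.8797, payoff=0.0000, prob=0.000083
UUDDDD: M=101.2499, payoff=0.0000, prob=0.000441
DDUDDD: M=66.8481, payoff=0.0000, prob=0.000083
UDUDDD: M=94.1624, payoff=0.0000, prob=0.000441
DUUDDD: M=94.1624, payoff=0.0000, prob=0.000441
UUUDDD: M=132.6374, payoff=22.0074, prob=0.002351
DDDUDD: M=62.1688, payoff=0.0000, prob=0.000083
UDDUDD: M=87.5710, payoff=0.0000, prob=0.000441
DUDUDD: M=87.5710, payoff=0.0000, prob=0.000441
UUDUDD: M=123.3528, payoff=12.7228, prob=0.002351
DDUUDD: M=87.5710, payoff=0.0000, prob=0.000441
UDUUDD: M=123.3528, payoff=12.7228, prob=0.002351
DUUUDD: M=123.3528, payoff=12.7228, prob=0.002351
UUUUDD: M=173.7550, payoff=63.1250, prob=0.012537
DDDDUD: M=57.8169, payoff=0.0000, prob=0.000083
UDDDUD: M=81.4411, payoff=0.0000, prob=0.000441
DUDDUD: M=81.4411, payoff=0.0000, prob=0.000441
UUDDUD: M=114.7181, payoff=4.0881, prob=0.002351
DDUDUD: M=81.4411, payoff=0.0000, prob=0.000441
UDUDUD: M=114.7181, payoff=4.0881, prob=0.002351
DUUDUD: M=114.7181, payoff=4.0881, prob=0.002351
UUUDUD: M=161.5921, payoff=50.9621, prob=0.012537
DDDUUD: M=81.4411, payoff=0.0000, prob=0.000441
UDDUUD: M=114.7181, payoff=4.0881, prob=0.002351
DUDUUD: M=114.7181, payoff=4.0881, prob=0.002351
UUDUUD: M=161.5921, payoff=50.9621, prob=0.012537
DDUUUD: M=114.7181, payoff=4.0881, prob=0.002351
UDUUUD: M=161.5921, payoff=50.9621, prob=0.012537
DUUUUD: M=161.5921, payoff=50.9621, prob=0.012537
UUUUUD: M=227.6190, payoff=116.9890, prob=0.066865
DDDDDU: M=54.8700, payoff=0.0000, prob=0.000083
UDDDDU: M=77.2900, payoff=0.0000, prob=0.000441
DUDDDU: M=75.7402, payoff=0.0000, prob=0.000441
UUDDDU: M=106.6878, payoff=0.0000, prob=0.002351
DDUDDU: M=75.7402, payoff=0.0000, prob=0.000441
UDUDDU: M=106.6878, payoff=0.0000, prob=0.002351
DUUDDU: M=106.6878, payoff=0.0000, prob=0.002351
UUUDDU: M=150.2807, payoff=39.6507, prob=0.012537
DDDUDU: M=75.7402, payoff=0.0000, prob=0.000441
UDDUDU: M=106.6878, payoff=0.0000, prob=0.002351
DUDUDU: M=106.6878, payoff=0.0000, prob=0.002351
UUDUDU: M=150.2807, payoff=39.6507, prob=0.012537
DDUUDU: M=106.6878, payoff=0.0000, prob=0.002351
UDUUDU: M=150.2807, payoff=39.6507, prob=0.012537
DUUUDU: M=150.2807, payoff=39.6507, prob=0.012537
UUUUDU: M=211.6857, payoff=101.0557, prob=0.066865
DDDDUU: M=75.7402, payoff=0.0000, prob=0.000441
UDDDUU: M=106.6878, payoff=0.0000, prob=0.002351
DUDDUU: M=106.6878, payoff=0.0000, prob=0.002351
UUDDUU: M=150.2807, payoff=39.6507, prob=0.012537
DDUDUU: M=106.6878, payoff=0.0000, prob=0.002351
UDUDUU: M=150.2807, payoff=39.6507, prob=0.012537
DUUDUU: M=150.2807, payoff=39.6507, prob=0.012537
UUUDUU: M=211.6857, payoff=101.0557, prob=0.066865
DDDUUU: M=106.6878, payoff=0.0000, prob=0.002351
UDDUUU: M=150.2807, payoff=39.6507, prob=0.012537
DUDUUU: M=150.2807, payoff=39.6507, prob=0.012537
UUDUUU: M=211.6857, payoff=101.0557, prob=0.066865
DDUUUU: M=150.2807, payoff=39.6507, prob=0.012537
UDUUUU: M=211.6857, payoff=101.0557, prob=0.066865
DUUUUU: M=211.6857, payoff=101.0557, prob=0.066865
UUUUUU: M=298.1809, payoff=187.5509, prob=0.356614
Price = Σ prob·payoff / R^6 = 117.008526 / 3.814697 = 30.6731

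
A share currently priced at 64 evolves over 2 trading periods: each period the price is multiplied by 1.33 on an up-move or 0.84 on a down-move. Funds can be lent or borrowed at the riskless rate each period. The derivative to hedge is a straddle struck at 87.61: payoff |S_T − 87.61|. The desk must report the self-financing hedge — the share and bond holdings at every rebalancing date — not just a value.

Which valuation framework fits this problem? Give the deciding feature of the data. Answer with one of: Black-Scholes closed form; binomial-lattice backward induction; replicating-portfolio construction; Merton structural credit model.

framework: replicating-portfolio construction

Key observation: a price alone would not answer the question — the per-node share/bond construction on the spot-64, 1.33/0.84 tree is required, and only the replicating-portfolio method yields it.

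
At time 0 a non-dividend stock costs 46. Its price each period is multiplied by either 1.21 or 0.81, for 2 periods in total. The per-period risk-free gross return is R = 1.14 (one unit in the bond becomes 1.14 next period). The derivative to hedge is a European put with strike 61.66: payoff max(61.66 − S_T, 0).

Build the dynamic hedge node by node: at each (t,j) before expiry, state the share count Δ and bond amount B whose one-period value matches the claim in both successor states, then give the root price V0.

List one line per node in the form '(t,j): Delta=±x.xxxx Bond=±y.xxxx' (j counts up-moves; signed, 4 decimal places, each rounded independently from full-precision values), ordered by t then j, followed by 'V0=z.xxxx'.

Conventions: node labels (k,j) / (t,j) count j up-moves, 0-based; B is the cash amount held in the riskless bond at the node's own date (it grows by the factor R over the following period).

Arbitrage-free pricing uses the up-move probability p* = (R−d)/(u−d) = 0.8250, discounting each step at R = 1.14.
Payoffs at expiry: V(2,0)=31.4794, V(2,1)=16.5754, V(2,2)=0.0000
(1,0): S=37.2600. Δ = (V_up−V_dn)/(S_up−S_dn) = (16.5754−31.4794)/(45.0846−30.1806) = -1.0000. V = [p*·16.5754 + (1−p*)·31.4794]/1.14 = 16.8277. B = V − Δ·S = 54.0877.
(1,1): S=55.6600. Δ = (V_up−V_dn)/(S_up−S_dn) = (0.0000−16.5754)/(67.3486−45.0846) = -0.7445. V = [p*·0.0000 + (1−p*)·16.5754]/1.14 = 2.5445. B = V − Δ·S = 43.9830.
(0,0): S=46.0000. Δ = (V_up−V_dn)/(S_up−S_dn) = (2.5445−16.8277)/(55.6600−37.2600) = -0.7763. V = [p*·2.5445 + (1−p*)·16.8277]/1.14 = 4.4246. B = V − Δ·S = 40.1327.
As a check, the time-0 holding Δ(0,0)·S0 + B(0,0) comes to 4.4246 — exactly V0.

(0,0): Delta=-0.7763 Bond=40.1327
(1,0): Delta=-1.0000 Bond=54.0877
(1,1): Delta=-0.7445 Bond=43.9830
V0=4.4246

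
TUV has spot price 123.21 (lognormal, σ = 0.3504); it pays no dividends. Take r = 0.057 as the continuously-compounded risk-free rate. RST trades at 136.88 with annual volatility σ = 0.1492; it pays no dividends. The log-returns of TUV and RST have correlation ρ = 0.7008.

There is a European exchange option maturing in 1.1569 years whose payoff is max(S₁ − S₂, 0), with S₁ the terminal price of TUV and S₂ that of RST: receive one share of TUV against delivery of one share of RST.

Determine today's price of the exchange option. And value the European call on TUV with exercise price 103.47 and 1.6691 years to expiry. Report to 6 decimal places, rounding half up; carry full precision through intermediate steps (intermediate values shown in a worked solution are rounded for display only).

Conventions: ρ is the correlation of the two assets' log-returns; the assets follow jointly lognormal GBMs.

σ_eff = √(σ₁² + σ₂² − 2ρσ₁σ₂) = √(0.3504² + 0.1492² − 2·0.7008·0.3504·0.1492) = 0.267891
d₁ = (ln(S₁/S₂) + (q₂ − q₁ + σ_eff²/2)T) / (σ_eff√T) = (ln(123.21/136.88) + (0.0 − 0.0 + 0.035883)·1.1569) / 0.288142 = -0.221077
d₂ = d₁ − σ_eff√T = -0.221077 − 0.288142 = -0.509219
N(d₁) = 0.412516,  N(d₂) = 0.305299
V = S₁·e^{−q₁T}·N(d₁) − S₂·e^{−q₂T}·N(d₂) = 50.826108 − 41.789375 = 9.036733
[vanilla: TUV call K=103.47]
σ√T = 0.3504·√1.6691 = 0.452695
d₁ = (ln(S/K) + (r+σ²/2)T) / (σ√T) = (ln(123.21/103.47) + (0.057+0.3504²/2)·1.6691) / 0.452695 = (0.174609 + 0.197605) / 0.452695 = 0.822217
d₂ = d₁ − σ√T = 0.822217 − 0.452695 = 0.369523
e^{−rT} = 0.909247
N(d₁) = 0.794523,  N(d₂) = 0.644131
price = S·N(d₁) − K·e^{−rT}·N(d₂) = 97.893233 − 60.599695 = 37.293537

exchange price = 9.036733
price(TUV call K=103.47) = 37.293537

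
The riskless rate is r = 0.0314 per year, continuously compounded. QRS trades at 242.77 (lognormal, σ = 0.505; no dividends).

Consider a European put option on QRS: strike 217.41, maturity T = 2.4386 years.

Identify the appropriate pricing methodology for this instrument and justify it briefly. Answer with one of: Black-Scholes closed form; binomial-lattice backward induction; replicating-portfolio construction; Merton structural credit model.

Key observation: a European claim on QRS (strike 217.41) — a lognormal (GBM) underlying with constant rate and volatility — has an exact closed-form value; no lattice or capital structure is involved.

framework: Black-Scholes closed form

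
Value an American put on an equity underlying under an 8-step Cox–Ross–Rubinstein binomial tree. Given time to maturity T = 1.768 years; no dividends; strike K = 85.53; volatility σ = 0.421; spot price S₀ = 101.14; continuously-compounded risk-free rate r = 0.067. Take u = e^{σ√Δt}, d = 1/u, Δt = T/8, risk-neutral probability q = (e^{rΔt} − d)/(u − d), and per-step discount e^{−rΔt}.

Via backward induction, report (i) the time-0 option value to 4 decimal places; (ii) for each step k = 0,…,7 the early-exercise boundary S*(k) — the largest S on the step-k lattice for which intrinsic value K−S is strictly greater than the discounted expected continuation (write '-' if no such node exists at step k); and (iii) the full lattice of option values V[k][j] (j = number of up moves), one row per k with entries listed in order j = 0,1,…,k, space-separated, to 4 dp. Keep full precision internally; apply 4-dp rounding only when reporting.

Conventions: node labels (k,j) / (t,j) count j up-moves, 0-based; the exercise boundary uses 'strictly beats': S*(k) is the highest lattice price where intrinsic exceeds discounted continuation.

Δt=0.22100, u=1.21886, d=0.82044, q=0.48812, disc=e^(-rΔt)=0.98530
k=8 terminal: V=max(K-S,0) → 64.7667 54.6837 39.7042 17.4505 0.0000 0.0000 0.0000 0.0000 0.0000
k=7: j=0 S=25.3075 intr=60.2225 cont=58.9654 V=60.2225[EX]; j=1 S=37.5973 intr=47.9327 cont=46.6756 V=47.9327[EX]; j=2 S=55.8551 intr=29.6749 cont=28.4178 V=29.6749[EX]; j=3 S=82.9793 intr=2.5507 cont=8.8012 V=8.8012[hold]; j=4 S=123.2754 intr=0.0000 cont=0.0000 V=0.0000[hold]; j=5 S=183.1398 intr=0.0000 cont=0.0000 V=0.0000[hold]; j=6 S=272.0755 intr=0.0000 cont=0.0000 V=0.0000[hold]; j=7 S=404.1997 intr=0.0000 cont=0.0000 V=0.0000[hold]  S*(7)=55.8551
k=6: j=0 S=30.8463 intr=54.6837 cont=53.4266 V=54.6837[EX]; j=1 S=45.8258 intr=39.7042 cont=38.4471 V=39.7042[EX]; j=2 S=68.0795 intr=17.4505 cont=19.1996 V=19.1996[hold]; j=3 S=101.1400 intr=0.0000 cont=4.4389 V=4.4389[hold]; j=4 S=150.2552 intr=0.0000 cont=0.0000 V=0.0000[hold]; j=5 S=223.2216 intr=0.0000 cont=0.0000 V=0.0000[hold]; j=6 S=331.6215 intr=0.0000 cont=0.0000 V=0.0000[hold]  S*(6)=45.8258
k=5: j=0 S=37.5973 intr=47.9327 cont=46.6756 V=47.9327[EX]; j=1 S=55.8551 intr=29.6749 cont=29.2590 V=29.6749[EX]; j=2 S=82.9793 intr=2.5507 cont=11.8183 V=11.8183[hold]; j=3 S=123.2754 intr=0.0000 cont=2.2388 V=2.2388[hold]; j=4 S=183.1398 intr=0.0000 cont=0.0000 V=0.0000[hold]; j=5 S=272.0755 intr=0.0000 cont=0.0000 V=0.0000[hold]  S*(5)=55.8551
k=4: j=0 S=45.8258 intr=39.7042 cont=38.4471 V=39.7042[EX]; j=1 S=68.0795 intr=17.4505 cont=20.6506 V=20.6506[hold]; j=2 S=101.1400 intr=0.0000 cont=7.0373 V=7.0373[hold]; j=3 S=150.2552 intr=0.0000 cont=1.1291 V=1.1291[hold]; j=4 S=223.2216 intr=0.0000 cont=0.0000 V=0.0000[hold]  S*(4)=45.8258
k=3: j=0 S=55.8551 intr=29.6749 cont=29.9568 V=29.9568[hold]; j=1 S=82.9793 intr=2.5507 cont=13.7998 V=13.7998[hold]; j=2 S=123.2754 intr=0.0000 cont=4.0924 V=4.0924[hold]; j=3 S=183.1398 intr=0.0000 cont=0.5695 V=0.5695[hold]  S*(3)=-
k=2: j=0 S=68.0795 intr=17.4505 cont=21.7458 V=21.7458[hold]; j=1 S=101.1400 intr=0.0000 cont=8.9282 V=8.9282[hold]; j=2 S=150.2552 intr=0.0000 cont=2.3379 V=2.3379[hold]  S*(2)=-
k=1: j=0 S=82.9793 intr=2.5507 cont=15.2616 V=15.2616[hold]; j=1 S=123.2754 intr=0.0000 cont=5.6274 V=5.6274[hold]  S*(1)=-
k=0: j=0 S=101.1400 intr=0.0000 cont=10.4037 V=10.4037[hold]  S*(0)=-

price = 10.4037
boundary = - - - - 45.8258 55.8551 45.8258 55.8551
tree:
10.4037
15.2616 5.6274
21.7458 8.9282 2.3379
29.9568 13.7998 4.0924 0.5695
39.7042 20.6506 7.0373 1.1291 0.0000
47.9327 29.6749 11.8183 2.2388 0.0000 0.0000
54.6837 39.7042 19.1996 4.4389 0.0000 0.0000 0.0000
60.2225 47.9327 29.6749 8.8012 0.0000 0.0000 0.0000 0.0000
64.7667 54.6837 39.7042 17.4505 0.0000 0.0000 0.0000 0.0000 0.0000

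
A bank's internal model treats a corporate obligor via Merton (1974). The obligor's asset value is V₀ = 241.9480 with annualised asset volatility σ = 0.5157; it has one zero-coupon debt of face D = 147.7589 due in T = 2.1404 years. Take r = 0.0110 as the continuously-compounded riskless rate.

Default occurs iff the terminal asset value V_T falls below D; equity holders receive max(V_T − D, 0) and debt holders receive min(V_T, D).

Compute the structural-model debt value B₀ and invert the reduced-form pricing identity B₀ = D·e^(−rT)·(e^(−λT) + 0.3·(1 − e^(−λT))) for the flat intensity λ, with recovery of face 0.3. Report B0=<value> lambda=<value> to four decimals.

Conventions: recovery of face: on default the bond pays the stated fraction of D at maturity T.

B0=124.4601 lambda=0.1023

Equity is a call on the firm's assets struck at D = 147.7589:
d₁ = [ln(V₀/D) + (r + σ²/2)T] / (σ√T)
   = [ln(241.9480/147.7589) + (0.0110 + 0.5·0.5157²)·2.1404] / (0.5157·√2.1404)
   = [0.493141 + 0.308160] / 0.754475 = 1.062065
d₂ = d₁ − σ√T = 1.062065 − 0.754475 = 0.307591
N(d₁) = 0.855897,  N(d₂) = 0.620803,  e^(−rT) = 0.976731
E₀ = V₀·N(d₁) − D·e^(−rT)·N(d₂)
   = 241.9480·0.855897 − 147.7589·0.976731·0.620803 = 117.487859
B₀ = V₀ − E₀ = 241.9480 − 117.487859 = 124.460141
e^(−λT) = (B₀·e^(rT)/D − 0.3)/(1 − 0.3) = (124.4601·1.023824/147.7589 − 0.3)/0.7 = 0.80340858
λ = −ln(0.80340858)/2.1404 = 0.102267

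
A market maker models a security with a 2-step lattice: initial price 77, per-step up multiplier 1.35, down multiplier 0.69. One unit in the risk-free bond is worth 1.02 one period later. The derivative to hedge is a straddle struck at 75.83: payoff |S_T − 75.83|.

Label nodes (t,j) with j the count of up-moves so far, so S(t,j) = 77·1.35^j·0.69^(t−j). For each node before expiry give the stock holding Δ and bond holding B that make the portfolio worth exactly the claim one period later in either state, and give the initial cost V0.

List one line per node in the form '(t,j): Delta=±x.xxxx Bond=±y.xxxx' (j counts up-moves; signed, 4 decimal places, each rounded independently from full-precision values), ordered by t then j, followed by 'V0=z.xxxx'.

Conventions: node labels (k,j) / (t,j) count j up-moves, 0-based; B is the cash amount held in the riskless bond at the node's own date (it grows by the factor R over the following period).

No-arbitrage ⇒ martingale measure with p* = (R−d)/(u−d) = 0.5000.
Terminal payoffs: V(2,0)=39.1703, V(2,1)=4.1045, V(2,2)=64.5025
  t=1,j=0: stock 53.1300 → up 71.7255 (V=4.1045), down 36.6597 (V=39.1703). Price 21.2131; hedge Δ=-1.0000, bond B=74.3431.
  t=1,j=1: stock 103.9500 → up 140.3325 (V=64.5025), down 71.7255 (V=4.1045). Price 33.6309; hedge Δ=0.8803, bond B=-57.8812.
  t=0,j=0: stock 77.0000 → up 103.9500 (V=33.6309), down 53.1300 (V=21.2131). Price 26.8843; hedge Δ=0.2443, bond B=8.0696.
Verification: the root portfolio costs Δ(0,0)·S0 + B(0,0) = 26.8843, matching V0.

(0,0): Delta=0.2443 Bond=8.0696
(1,0): Delta=-1.0000 Bond=74.3431
(1,1): Delta=0.8803 Bond=-57.8812
V0=26.8843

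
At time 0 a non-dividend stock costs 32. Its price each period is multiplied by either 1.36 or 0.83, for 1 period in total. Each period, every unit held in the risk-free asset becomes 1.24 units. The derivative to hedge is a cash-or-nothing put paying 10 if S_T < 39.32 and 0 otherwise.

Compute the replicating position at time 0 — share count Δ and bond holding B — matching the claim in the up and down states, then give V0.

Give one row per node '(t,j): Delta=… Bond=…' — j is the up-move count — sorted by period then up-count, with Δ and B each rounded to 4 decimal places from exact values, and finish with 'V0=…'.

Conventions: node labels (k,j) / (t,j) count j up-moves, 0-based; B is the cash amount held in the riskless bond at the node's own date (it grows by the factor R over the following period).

(0,0): Delta=-0.5896 Bond=20.6939
V0=1.8259

The replicating-portfolio and risk-neutral prices coincide; use p* = (1.24−0.83)/(1.36−0.83) = 0.7736 for the latter.
Expiry values: V(1,0)=10.0000, V(1,1)=0.0000
  t=0,j=0: stock 32.0000 → up 43.5200 (V=0.0000), down 26.5600 (V=10.0000). Price 1.8259; hedge Δ=-0.5896, bond B=20.6939.
Check: Δ(0,0)·S0 + B(0,0) = 1.8259 = V0.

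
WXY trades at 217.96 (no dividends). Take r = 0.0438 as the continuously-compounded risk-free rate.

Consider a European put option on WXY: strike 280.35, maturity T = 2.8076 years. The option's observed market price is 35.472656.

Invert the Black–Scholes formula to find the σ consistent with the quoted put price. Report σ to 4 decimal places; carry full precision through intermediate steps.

At σ = 0.1050 the Black–Scholes value reproduces the quote:
σ√T = 0.105·√2.8076 = 0.175937
d₁ = (ln(S/K) + (r+σ²/2)T) / (σ√T) = (ln(217.96/280.35) + (0.0438+0.105²/2)·2.8076) / 0.175937 = (-0.251727 + 0.138450) / 0.175937 = -0.643853
d₂ = d₁ − σ√T = -0.643853 − 0.175937 = -0.819790
e^{−rT} = 0.884288
N(−d₁) = 0.740165,  N(−d₂) = 0.793832
V = K·e^{−rT}·N(−d₂) − S·N(−d₁) = 196.798934 − 161.326277 = 35.472656 (equal to the quote); since ∂V/∂σ > 0 for all σ, the implied volatility is unique

sigma = 0.1050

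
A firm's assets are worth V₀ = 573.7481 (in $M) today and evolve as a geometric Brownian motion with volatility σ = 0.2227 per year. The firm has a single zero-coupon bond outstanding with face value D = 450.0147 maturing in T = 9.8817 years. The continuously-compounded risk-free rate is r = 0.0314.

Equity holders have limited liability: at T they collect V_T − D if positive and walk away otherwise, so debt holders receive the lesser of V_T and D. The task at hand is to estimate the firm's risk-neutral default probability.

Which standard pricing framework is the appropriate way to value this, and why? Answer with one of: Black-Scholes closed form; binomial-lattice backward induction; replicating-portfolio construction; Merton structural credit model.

Key observation: a levered firm with one bullet debt due at 9.8817 years is the canonical structural-credit setup: equity is a call on the firm's assets struck at the face value.

framework: Merton structural credit model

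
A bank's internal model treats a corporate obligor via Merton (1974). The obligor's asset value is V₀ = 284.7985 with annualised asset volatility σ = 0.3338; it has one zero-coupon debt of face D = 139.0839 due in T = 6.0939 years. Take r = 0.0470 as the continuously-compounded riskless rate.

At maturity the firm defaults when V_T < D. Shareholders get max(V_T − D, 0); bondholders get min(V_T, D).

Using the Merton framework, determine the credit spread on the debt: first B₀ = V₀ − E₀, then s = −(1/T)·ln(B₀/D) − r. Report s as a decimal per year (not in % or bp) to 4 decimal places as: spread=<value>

spread=0.0118

With assets at 284.7985 and a single debt payment of 139.0839 at 6.0939 years:
d₁ = [ln(V₀/D) + (r + σ²/2)T] / (σ√T)
   = [ln(284.7985/139.0839) + (0.0470 + 0.5·0.3338²)·6.0939] / (0.3338·√6.0939)
   = [0.716705 + 0.625912] / 0.824013 = 1.629363
d₂ = d₁ − σ√T = 1.629363 − 0.824013 = 0.805351
N(d₁) = 0.948382,  N(d₂) = 0.789691,  e^(−rT) = 0.750952
E₀ = V₀·N(d₁) − D·e^(−rT)·N(d₂)
   = 284.7985·0.948382 − 139.0839·0.750952·0.789691 = 187.618166
B₀ = V₀ − E₀ = 284.7985 − 187.618166 = 97.180334
spread = −(1/T)·ln(B₀/D) − r = −(1/6.0939)·ln(97.180334/139.0839) − 0.0470 = 0.01183079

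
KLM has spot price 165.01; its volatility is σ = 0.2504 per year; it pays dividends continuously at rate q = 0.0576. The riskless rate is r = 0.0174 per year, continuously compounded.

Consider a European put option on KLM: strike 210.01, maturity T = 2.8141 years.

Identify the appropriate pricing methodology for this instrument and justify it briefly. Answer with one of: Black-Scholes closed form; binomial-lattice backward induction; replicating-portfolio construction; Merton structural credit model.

framework: Black-Scholes closed form

Key observation: a European-exercise option on KLM struck at 210.01 — a GBM underlying with constant parameters — admits an analytic price: the data contain no early exercise, no discrete tree, no debt structure.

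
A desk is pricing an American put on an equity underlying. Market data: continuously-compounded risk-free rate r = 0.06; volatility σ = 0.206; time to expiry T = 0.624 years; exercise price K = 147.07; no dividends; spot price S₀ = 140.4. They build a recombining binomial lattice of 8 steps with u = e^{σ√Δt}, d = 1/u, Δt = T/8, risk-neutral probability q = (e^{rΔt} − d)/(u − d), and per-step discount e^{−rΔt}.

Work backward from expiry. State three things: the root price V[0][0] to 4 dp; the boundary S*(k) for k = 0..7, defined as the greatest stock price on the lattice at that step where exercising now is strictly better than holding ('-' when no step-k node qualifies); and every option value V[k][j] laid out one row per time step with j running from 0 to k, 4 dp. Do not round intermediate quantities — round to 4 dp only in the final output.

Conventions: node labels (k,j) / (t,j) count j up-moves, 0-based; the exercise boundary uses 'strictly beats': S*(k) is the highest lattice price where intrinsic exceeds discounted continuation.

price = 10.9065
boundary = - - 125.1396 118.1432 125.1396 118.1432 125.1396 132.5504
tree:
10.9065
15.7208 6.6716
21.9304 10.2734 3.4902
28.9268 15.3028 5.8394 1.4075
35.5321 21.9304 9.4755 2.6195 0.3294
41.7680 28.9268 14.7876 4.7800 0.6988 0.0000
47.6554 35.5321 21.9304 8.4922 1.4823 0.0000 0.0000
53.2135 41.7680 28.9268 14.5196 3.1444 0.0000 0.0000 0.0000
58.4609 47.6554 35.5321 21.9304 6.6700 0.0000 0.0000 0.0000 0.0000

Δt=0.07800  u=1.05922  d=0.94409  q=0.52637  discount=0.99533
step 8 (expiry): payoffs max(K−S,0) = 58.4609 47.6554 35.5321 21.9304 6.6700 0.0000 0.0000 0.0000 0.0000
step 7: (k=7,j=0): S=93.8565, K−S=53.2135, hold=52.5268 ⇒ V=53.2135 exercise | (k=7,j=1): S=105.3020, K−S=41.7680, hold=41.0813 ⇒ V=41.7680 exercise | (k=7,j=2): S=118.1432, K−S=28.9268, hold=28.2401 ⇒ V=28.9268 exercise | (k=7,j=3): S=132.5504, K−S=14.5196, hold=13.8329 ⇒ V=14.5196 exercise | (k=7,j=4): S=148.7145, K−S=0.0000, hold=3.1444 ⇒ V=3.1444 continue | (k=7,j=5): S=166.8497, K−S=0.0000, hold=0.0000 ⇒ V=0.0000 continue | (k=7,j=6): S=187.1965, K−S=0.0000, hold=0.0000 ⇒ V=0.0000 continue | (k=7,j=7): S=210.0245, K−S=0.0000, hold=0.0000 ⇒ V=0.0000 continue  boundary S*=132.5504
step 6: (k=6,j=0): S=99.4146, K−S=47.6554, hold=46.9687 ⇒ V=47.6554 exercise | (k=6,j=1): S=111.5379, K−S=35.5321, hold=34.8454 ⇒ V=35.5321 exercise | (k=6,j=2): S=125.1396, K−S=21.9304, hold=21.2437 ⇒ V=21.9304 exercise | (k=6,j=3): S=140.4000, K−S=6.6700, hold=8.4922 ⇒ V=8.4922 continue | (k=6,j=4): S=157.5213, K−S=0.0000, hold=1.4823 ⇒ V=1.4823 continue | (k=6,j=5): S=176.7305, K−S=0.0000, hold=0.0000 ⇒ V=0.0000 continue | (k=6,j=6): S=198.2822, K−S=0.0000, hold=0.0000 ⇒ V=0.0000 continue  boundary S*=125.1396
step 5: (k=5,j=0): S=105.3020, K−S=41.7680, hold=41.0813 ⇒ V=41.7680 exercise | (k=5,j=1): S=118.1432, K−S=28.9268, hold=28.2401 ⇒ V=28.9268 exercise | (k=5,j=2): S=132.5504, K−S=14.5196, hold=14.7876 ⇒ V=14.7876 continue | (k=5,j=3): S=148.7145, K−S=0.0000, hold=4.7800 ⇒ V=4.7800 continue | (k=5,j=4): S=166.8497, K−S=0.0000, hold=0.6988 ⇒ V=0.6988 continue | (k=5,j=5): S=187.1965, K−S=0.0000, hold=0.0000 ⇒ V=0.0000 continue  boundary S*=118.1432
step 4: (k=4,j=0): S=111.5379, K−S=35.5321, hold=34.8454 ⇒ V=35.5321 exercise | (k=4,j=1): S=125.1396, K−S=21.9304, hold=21.3841 ⇒ V=21.9304 exercise | (k=4,j=2): S=140.4000, K−S=6.6700, hold=9.4755 ⇒ V=9.4755 continue | (k=4,j=3): S=157.5213, K−S=0.0000, hold=2.6195 ⇒ V=2.6195 continue | (k=4,j=4): S=176.7305, K−S=0.0000, hold=0.3294 ⇒ V=0.3294 continue  boundary S*=125.1396
step 3: (k=3,j=0): S=118.1432, K−S=28.9268, hold=28.2401 ⇒ V=28.9268 exercise | (k=3,j=1): S=132.5504, K−S=14.5196, hold=15.3028 ⇒ V=15.3028 continue | (k=3,j=2): S=148.7145, K−S=0.0000, hold=5.8394 ⇒ V=5.8394 continue | (k=3,j=3): S=166.8497, K−S=0.0000, hold=1.4075 ⇒ V=1.4075 continue  boundary S*=118.1432
step 2: (k=2,j=0): S=125.1396, K−S=21.9304, hold=21.6540 ⇒ V=21.9304 exercise | (k=2,j=1): S=140.4000, K−S=6.6700, hold=10.2734 ⇒ V=10.2734 continue | (k=2,j=2): S=157.5213, K−S=0.0000, hold=3.4902 ⇒ V=3.4902 continue  boundary S*=125.1396
step 1: (k=1,j=0): S=132.5504, K−S=14.5196, hold=15.7208 ⇒ V=15.7208 continue | (k=1,j=1): S=148.7145, K−S=0.0000, hold=6.6716 ⇒ V=6.6716 continue  boundary S*=-
step 0: (k=0,j=0): S=140.4000, K−S=6.6700, hold=10.9065 ⇒ V=10.9065 continue  boundary S*=-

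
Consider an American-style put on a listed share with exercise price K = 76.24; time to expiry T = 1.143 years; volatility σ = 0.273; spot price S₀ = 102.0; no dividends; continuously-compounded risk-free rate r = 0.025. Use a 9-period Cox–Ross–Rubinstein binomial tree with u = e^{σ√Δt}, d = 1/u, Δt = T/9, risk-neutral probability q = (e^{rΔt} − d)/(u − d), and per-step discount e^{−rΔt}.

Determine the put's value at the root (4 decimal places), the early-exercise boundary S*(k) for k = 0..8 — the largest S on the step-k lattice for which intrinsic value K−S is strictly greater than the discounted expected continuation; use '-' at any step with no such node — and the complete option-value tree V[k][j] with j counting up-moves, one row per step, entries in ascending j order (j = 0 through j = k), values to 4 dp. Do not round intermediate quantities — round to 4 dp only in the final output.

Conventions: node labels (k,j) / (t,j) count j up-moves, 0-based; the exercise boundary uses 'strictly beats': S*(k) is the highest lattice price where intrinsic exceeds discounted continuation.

Δt=0.12700, u=1.10218, d=0.90729, q=0.49201, disc=e^(-rΔt)=0.99683
k=9 terminal: V=max(K-S,0) → 33.7457 24.6180 13.5296 0.0595 0.0000 0.0000 0.0000 0.0000 0.0000 0.0000
k=8: j=0 S=46.8363 intr=29.4037 cont=29.1620 V=29.4037[EX]; j=1 S=56.8967 intr=19.3433 cont=19.1016 V=19.3433[EX]; j=2 S=69.1181 intr=7.1219 cont=6.8803 V=7.1219[EX]; j=3 S=83.9645 intr=0.0000 cont=0.0301 V=0.0301[hold]; j=4 S=102.0000 intr=0.0000 cont=0.0000 V=0.0000[hold]; j=5 S=123.9095 intr=0.0000 cont=0.0000 V=0.0000[hold]; j=6 S=150.5250 intr=0.0000 cont=0.0000 V=0.0000[hold]; j=7 S=182.8576 intr=0.0000 cont=0.0000 V=0.0000[hold]; j=8 S=222.1352 intr=0.0000 cont=0.0000 V=0.0000[hold]  S*(8)=69.1181
k=7: j=0 S=51.6220 intr=24.6180 cont=24.3763 V=24.6180[EX]; j=1 S=62.7104 intr=13.5296 cont=13.2879 V=13.5296[EX]; j=2 S=76.1805 intr=0.0595 cont=3.6212 V=3.6212[hold]; j=3 S=92.5439 intr=0.0000 cont=0.0153 V=0.0153[hold]; j=4 S=112.4223 intr=0.0000 cont=0.0000 V=0.0000[hold]; j=5 S=136.5704 intr=0.0000 cont=0.0000 V=0.0000[hold]; j=6 S=165.9056 intr=0.0000 cont=0.0000 V=0.0000[hold]; j=7 S=201.5418 intr=0.0000 cont=0.0000 V=0.0000[hold]  S*(7)=62.7104
k=6: j=0 S=56.8967 intr=19.3433 cont=19.1016 V=19.3433[EX]; j=1 S=69.1181 intr=7.1219 cont=8.6271 V=8.6271[hold]; j=2 S=83.9645 intr=0.0000 cont=1.8411 V=1.8411[hold]; j=3 S=102.0000 intr=0.0000 cont=0.0077 V=0.0077[hold]; j=4 S=123.9095 intr=0.0000 cont=0.0000 V=0.0000[hold]; j=5 S=150.5250 intr=0.0000 cont=0.0000 V=0.0000[hold]; j=6 S=182.8576 intr=0.0000 cont=0.0000 V=0.0000[hold]  S*(6)=56.8967
k=5: j=0 S=62.7104 intr=13.5296 cont=14.0261 V=14.0261[hold]; j=1 S=76.1805 intr=0.0595 cont=5.2715 V=5.2715[hold]; j=2 S=92.5439 intr=0.0000 cont=0.9361 V=0.9361[hold]; j=3 S=112.4223 intr=0.0000 cont=0.0039 V=0.0039[hold]; j=4 S=136.5704 intr=0.0000 cont=0.0000 V=0.0000[hold]; j=5 S=165.9056 intr=0.0000 cont=0.0000 V=0.0000[hold]  S*(5)=-
k=4: j=0 S=69.1181 intr=7.1219 cont=9.6879 V=9.6879[hold]; j=1 S=83.9645 intr=0.0000 cont=3.1285 V=3.1285[hold]; j=2 S=102.0000 intr=0.0000 cont=0.4759 V=0.4759[hold]; j=3 S=123.9095 intr=0.0000 cont=0.0020 V=0.0020[hold]; j=4 S=150.5250 intr=0.0000 cont=0.0000 V=0.0000[hold]  S*(4)=-
k=3: j=0 S=76.1805 intr=0.0595 cont=6.4401 V=6.4401[hold]; j=1 S=92.5439 intr=0.0000 cont=1.8176 V=1.8176[hold]; j=2 S=112.4223 intr=0.0000 cont=0.2420 V=0.2420[hold]; j=3 S=136.5704 intr=0.0000 cont=0.0010 V=0.0010[hold]  S*(3)=-
k=2: j=0 S=83.9645 intr=0.0000 cont=4.1526 V=4.1526[hold]; j=1 S=102.0000 intr=0.0000 cont=1.0391 V=1.0391[hold]; j=2 S=123.9095 intr=0.0000 cont=0.1230 V=0.1230[hold]  S*(2)=-
k=1: j=0 S=92.5439 intr=0.0000 cont=2.6124 V=2.6124[hold]; j=1 S=112.4223 intr=0.0000 cont=0.5865 V=0.5865[hold]  S*(1)=-
k=0: j=0 S=102.0000 intr=0.0000 cont=1.6105 V=1.6105[hold]  S*(0)=-

price = 1.6105
boundary = - - - - - - 56.8967 62.7104 69.1181
tree:
1.6105
2.6124 0.5865
4.1526 1.0391 0.1230
6.4401 1.8176 0.2420 0.0010
9.6879 3.1285 0.4759 0.0020 0.0000
14.0261 5.2715 0.9361 0.0039 0.0000 0.0000
19.3433 8.6271 1.8411 0.0077 0.0000 0.0000 0.0000
24.6180 13.5296 3.6212 0.0153 0.0000 0.0000 0.0000 0.0000
29.4037 19.3433 7.1219 0.0301 0.0000 0.0000 0.0000 0.0000 0.0000
33.7457 24.6180 13.5296 0.0595 0.0000 0.0000 0.0000 0.0000 0.0000 0.0000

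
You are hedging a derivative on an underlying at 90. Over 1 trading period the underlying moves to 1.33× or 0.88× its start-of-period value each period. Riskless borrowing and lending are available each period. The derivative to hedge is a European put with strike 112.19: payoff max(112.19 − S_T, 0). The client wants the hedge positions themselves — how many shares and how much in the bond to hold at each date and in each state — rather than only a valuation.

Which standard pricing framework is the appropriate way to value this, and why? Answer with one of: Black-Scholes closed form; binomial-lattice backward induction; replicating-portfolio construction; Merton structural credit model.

framework: replicating-portfolio construction

Key observation: the mandate to exhibit the hedge at every date and state singles out the replicating-portfolio construction on the 1-period tree with factors 1.33 and 0.88 from 90.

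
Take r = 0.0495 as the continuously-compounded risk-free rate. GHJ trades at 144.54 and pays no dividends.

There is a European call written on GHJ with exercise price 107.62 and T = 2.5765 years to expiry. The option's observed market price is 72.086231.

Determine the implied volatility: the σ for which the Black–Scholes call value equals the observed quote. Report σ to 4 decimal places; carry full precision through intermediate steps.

At σ = 0.5856 the Black–Scholes value reproduces the quote:
σ√T = 0.5856·√2.5765 = 0.939975
d₁ = (ln(S/K) + (r+σ²/2)T) / (σ√T) = (ln(144.54/107.62) + (0.0495+0.5856²/2)·2.5765) / 0.939975 = (0.294950 + 0.569313) / 0.939975 = 0.919453
d₂ = d₁ − σ√T = 0.919453 − 0.939975 = -0.020521
e^{−rT} = 0.880261
N(d₁) = 0.821071,  N(d₂) = 0.491814
V = S·N(d₁) − K·e^{−rT}·N(d₂) = 118.677561 − 46.591330 = 72.086231 (the observed quote) — the price is monotone increasing in volatility, hence this σ is the only solution

sigma = 0.5856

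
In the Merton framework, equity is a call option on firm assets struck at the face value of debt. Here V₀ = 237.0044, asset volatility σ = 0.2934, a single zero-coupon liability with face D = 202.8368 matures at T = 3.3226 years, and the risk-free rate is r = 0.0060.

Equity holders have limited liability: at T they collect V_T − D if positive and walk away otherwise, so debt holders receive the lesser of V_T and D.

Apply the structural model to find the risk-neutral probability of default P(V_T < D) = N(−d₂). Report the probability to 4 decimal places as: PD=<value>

Equity is a call on the firm's assets struck at D = 202.8368:
d₁ = [ln(V₀/D) + (r + σ²/2)T] / (σ√T)
   = [ln(237.0044/202.8368) + (0.0060 + 0.5·0.2934²)·3.3226] / (0.2934·√3.3226)
   = [0.155677 + 0.162946] / 0.534810 = 0.595770
d₂ = d₁ − σ√T = 0.595770 − 0.534810 = 0.060960
risk-neutral PD = N(−d₂) = N(-0.060960) = 0.475696

PD=0.4757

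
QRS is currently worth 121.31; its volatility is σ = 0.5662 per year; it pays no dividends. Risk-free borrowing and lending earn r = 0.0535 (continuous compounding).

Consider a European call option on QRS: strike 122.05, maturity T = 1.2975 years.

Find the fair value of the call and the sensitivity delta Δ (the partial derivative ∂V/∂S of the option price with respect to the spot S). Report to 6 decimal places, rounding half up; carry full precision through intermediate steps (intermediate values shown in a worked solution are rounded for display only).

price = 33.599330
Δ = 0.663004

σ√T = 0.5662·√1.2975 = 0.644946
d₁ = (ln(S/K) + (r+σ²/2)T) / (σ√T) = (ln(121.31/122.05) + (0.0535+0.5662²/2)·1.2975) / 0.644946 = (-0.006082 + 0.277394) / 0.644946 = 0.420675
d₂ = d₁ − σ√T = 0.420675 − 0.644946 = -0.224272
e^{−rT} = 0.932938
N(d₁) = 0.663004,  N(d₂) = 0.411273
Call price V = S·N(d₁) − K·e^{−rT}·N(d₂) = 80.428975 − 46.829645 = 33.599330
Δ = N(d₁) = 0.663004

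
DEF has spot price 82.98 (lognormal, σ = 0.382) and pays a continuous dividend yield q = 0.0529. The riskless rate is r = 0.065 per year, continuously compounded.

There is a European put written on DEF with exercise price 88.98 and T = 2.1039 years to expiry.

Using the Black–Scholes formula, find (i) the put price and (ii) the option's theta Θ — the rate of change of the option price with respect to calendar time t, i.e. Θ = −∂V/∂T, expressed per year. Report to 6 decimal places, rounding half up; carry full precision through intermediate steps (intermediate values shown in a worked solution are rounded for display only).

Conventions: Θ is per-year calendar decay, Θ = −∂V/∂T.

σ√T = 0.382·√2.1039 = 0.554084
d₁ = (ln(S/K) + (r−q+σ²/2)T) / (σ√T) = (ln(82.98/88.98) + (0.065−0.0529+0.382²/2)·2.1039) / 0.554084 = (-0.069812 + 0.178962) / 0.554084 = 0.196992
d₂ = d₁ − σ√T = 0.196992 − 0.554084 = -0.357093
e^{−rT} = 0.872185
e^{−qT} = 0.894674
N(−d₁) = 0.421917,  N(−d₂) = 0.639489
Put price V = K·e^{−rT}·N(−d₂) − S·e^{−qT}·N(−d₁) = 49.628836 − 31.323131 = 18.305705
φ(d₁) = (1/√(2π))·e^{−d₁²/2} = 0.391276
Θ = −S·e^{−qT}·φ(d₁)·σ/(2√T) − q·S·e^{−qT}·N(−d₁) + r·K·e^{−rT}·N(−d₂) = −3.825097 − 1.656994 + 3.225874 = -2.256216

price = 18.305705
Θ = -2.256216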